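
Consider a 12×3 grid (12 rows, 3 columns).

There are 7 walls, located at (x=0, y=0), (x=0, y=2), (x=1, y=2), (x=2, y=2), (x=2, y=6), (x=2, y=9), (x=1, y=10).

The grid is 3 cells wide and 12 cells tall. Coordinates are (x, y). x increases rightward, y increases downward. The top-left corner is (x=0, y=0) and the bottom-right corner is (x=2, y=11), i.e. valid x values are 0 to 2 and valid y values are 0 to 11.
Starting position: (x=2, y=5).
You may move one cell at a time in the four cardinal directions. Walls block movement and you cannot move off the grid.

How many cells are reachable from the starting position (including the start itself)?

Answer: Reachable cells: 24

Derivation:
BFS flood-fill from (x=2, y=5):
  Distance 0: (x=2, y=5)
  Distance 1: (x=2, y=4), (x=1, y=5)
  Distance 2: (x=2, y=3), (x=1, y=4), (x=0, y=5), (x=1, y=6)
  Distance 3: (x=1, y=3), (x=0, y=4), (x=0, y=6), (x=1, y=7)
  Distance 4: (x=0, y=3), (x=0, y=7), (x=2, y=7), (x=1, y=8)
  Distance 5: (x=0, y=8), (x=2, y=8), (x=1, y=9)
  Distance 6: (x=0, y=9)
  Distance 7: (x=0, y=10)
  Distance 8: (x=0, y=11)
  Distance 9: (x=1, y=11)
  Distance 10: (x=2, y=11)
  Distance 11: (x=2, y=10)
Total reachable: 24 (grid has 29 open cells total)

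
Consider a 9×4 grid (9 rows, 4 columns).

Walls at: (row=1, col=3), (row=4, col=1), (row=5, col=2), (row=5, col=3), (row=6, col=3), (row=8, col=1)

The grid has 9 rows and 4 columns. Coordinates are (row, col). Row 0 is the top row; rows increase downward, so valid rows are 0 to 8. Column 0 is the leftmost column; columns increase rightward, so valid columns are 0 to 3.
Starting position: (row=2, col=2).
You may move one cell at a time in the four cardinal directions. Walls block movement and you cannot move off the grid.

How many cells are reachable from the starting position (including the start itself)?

BFS flood-fill from (row=2, col=2):
  Distance 0: (row=2, col=2)
  Distance 1: (row=1, col=2), (row=2, col=1), (row=2, col=3), (row=3, col=2)
  Distance 2: (row=0, col=2), (row=1, col=1), (row=2, col=0), (row=3, col=1), (row=3, col=3), (row=4, col=2)
  Distance 3: (row=0, col=1), (row=0, col=3), (row=1, col=0), (row=3, col=0), (row=4, col=3)
  Distance 4: (row=0, col=0), (row=4, col=0)
  Distance 5: (row=5, col=0)
  Distance 6: (row=5, col=1), (row=6, col=0)
  Distance 7: (row=6, col=1), (row=7, col=0)
  Distance 8: (row=6, col=2), (row=7, col=1), (row=8, col=0)
  Distance 9: (row=7, col=2)
  Distance 10: (row=7, col=3), (row=8, col=2)
  Distance 11: (row=8, col=3)
Total reachable: 30 (grid has 30 open cells total)

Answer: Reachable cells: 30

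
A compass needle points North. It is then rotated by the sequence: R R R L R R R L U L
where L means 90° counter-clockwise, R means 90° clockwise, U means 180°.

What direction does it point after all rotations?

Start: North
  R (right (90° clockwise)) -> East
  R (right (90° clockwise)) -> South
  R (right (90° clockwise)) -> West
  L (left (90° counter-clockwise)) -> South
  R (right (90° clockwise)) -> West
  R (right (90° clockwise)) -> North
  R (right (90° clockwise)) -> East
  L (left (90° counter-clockwise)) -> North
  U (U-turn (180°)) -> South
  L (left (90° counter-clockwise)) -> East
Final: East

Answer: Final heading: East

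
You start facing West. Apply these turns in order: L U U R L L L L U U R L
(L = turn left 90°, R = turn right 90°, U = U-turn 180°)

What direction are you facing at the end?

Start: West
  L (left (90° counter-clockwise)) -> South
  U (U-turn (180°)) -> North
  U (U-turn (180°)) -> South
  R (right (90° clockwise)) -> West
  L (left (90° counter-clockwise)) -> South
  L (left (90° counter-clockwise)) -> East
  L (left (90° counter-clockwise)) -> North
  L (left (90° counter-clockwise)) -> West
  U (U-turn (180°)) -> East
  U (U-turn (180°)) -> West
  R (right (90° clockwise)) -> North
  L (left (90° counter-clockwise)) -> West
Final: West

Answer: Final heading: West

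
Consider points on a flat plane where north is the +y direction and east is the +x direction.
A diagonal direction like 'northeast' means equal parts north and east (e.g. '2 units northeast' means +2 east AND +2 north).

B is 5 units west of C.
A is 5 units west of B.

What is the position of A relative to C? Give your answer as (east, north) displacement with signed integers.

Answer: A is at (east=-10, north=0) relative to C.

Derivation:
Place C at the origin (east=0, north=0).
  B is 5 units west of C: delta (east=-5, north=+0); B at (east=-5, north=0).
  A is 5 units west of B: delta (east=-5, north=+0); A at (east=-10, north=0).
Therefore A relative to C: (east=-10, north=0).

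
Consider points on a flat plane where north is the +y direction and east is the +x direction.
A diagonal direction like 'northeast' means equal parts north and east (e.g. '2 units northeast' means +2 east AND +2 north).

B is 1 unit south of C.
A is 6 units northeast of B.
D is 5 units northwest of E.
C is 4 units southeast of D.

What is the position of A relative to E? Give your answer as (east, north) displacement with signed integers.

Answer: A is at (east=5, north=6) relative to E.

Derivation:
Place E at the origin (east=0, north=0).
  D is 5 units northwest of E: delta (east=-5, north=+5); D at (east=-5, north=5).
  C is 4 units southeast of D: delta (east=+4, north=-4); C at (east=-1, north=1).
  B is 1 unit south of C: delta (east=+0, north=-1); B at (east=-1, north=0).
  A is 6 units northeast of B: delta (east=+6, north=+6); A at (east=5, north=6).
Therefore A relative to E: (east=5, north=6).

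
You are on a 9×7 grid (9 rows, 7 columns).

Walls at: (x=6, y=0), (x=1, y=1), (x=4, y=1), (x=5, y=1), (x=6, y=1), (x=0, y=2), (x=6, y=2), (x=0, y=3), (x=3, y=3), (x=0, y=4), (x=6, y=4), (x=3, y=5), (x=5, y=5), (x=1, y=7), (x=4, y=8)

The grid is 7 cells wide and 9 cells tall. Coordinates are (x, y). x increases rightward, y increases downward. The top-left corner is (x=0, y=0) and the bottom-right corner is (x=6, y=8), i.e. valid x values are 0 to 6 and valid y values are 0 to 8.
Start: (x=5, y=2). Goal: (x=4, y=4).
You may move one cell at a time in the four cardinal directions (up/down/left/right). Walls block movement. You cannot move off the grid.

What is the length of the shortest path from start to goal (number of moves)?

BFS from (x=5, y=2) until reaching (x=4, y=4):
  Distance 0: (x=5, y=2)
  Distance 1: (x=4, y=2), (x=5, y=3)
  Distance 2: (x=3, y=2), (x=4, y=3), (x=6, y=3), (x=5, y=4)
  Distance 3: (x=3, y=1), (x=2, y=2), (x=4, y=4)  <- goal reached here
One shortest path (3 moves): (x=5, y=2) -> (x=4, y=2) -> (x=4, y=3) -> (x=4, y=4)

Answer: Shortest path length: 3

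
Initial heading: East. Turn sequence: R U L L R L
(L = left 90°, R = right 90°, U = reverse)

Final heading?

Start: East
  R (right (90° clockwise)) -> South
  U (U-turn (180°)) -> North
  L (left (90° counter-clockwise)) -> West
  L (left (90° counter-clockwise)) -> South
  R (right (90° clockwise)) -> West
  L (left (90° counter-clockwise)) -> South
Final: South

Answer: Final heading: South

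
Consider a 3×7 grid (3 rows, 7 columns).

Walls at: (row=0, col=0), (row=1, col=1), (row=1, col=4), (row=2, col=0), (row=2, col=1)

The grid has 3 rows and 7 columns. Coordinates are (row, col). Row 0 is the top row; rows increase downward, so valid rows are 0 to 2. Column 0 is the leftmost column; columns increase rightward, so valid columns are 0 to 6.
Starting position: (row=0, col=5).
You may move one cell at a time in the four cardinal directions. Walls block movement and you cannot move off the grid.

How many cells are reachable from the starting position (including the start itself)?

Answer: Reachable cells: 15

Derivation:
BFS flood-fill from (row=0, col=5):
  Distance 0: (row=0, col=5)
  Distance 1: (row=0, col=4), (row=0, col=6), (row=1, col=5)
  Distance 2: (row=0, col=3), (row=1, col=6), (row=2, col=5)
  Distance 3: (row=0, col=2), (row=1, col=3), (row=2, col=4), (row=2, col=6)
  Distance 4: (row=0, col=1), (row=1, col=2), (row=2, col=3)
  Distance 5: (row=2, col=2)
Total reachable: 15 (grid has 16 open cells total)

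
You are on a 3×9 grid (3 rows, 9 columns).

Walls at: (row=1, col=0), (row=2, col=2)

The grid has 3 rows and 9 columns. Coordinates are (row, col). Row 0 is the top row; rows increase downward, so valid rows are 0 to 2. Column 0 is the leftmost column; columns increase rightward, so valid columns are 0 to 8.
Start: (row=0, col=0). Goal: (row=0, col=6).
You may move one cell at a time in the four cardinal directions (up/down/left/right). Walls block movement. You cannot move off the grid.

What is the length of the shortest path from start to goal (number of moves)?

Answer: Shortest path length: 6

Derivation:
BFS from (row=0, col=0) until reaching (row=0, col=6):
  Distance 0: (row=0, col=0)
  Distance 1: (row=0, col=1)
  Distance 2: (row=0, col=2), (row=1, col=1)
  Distance 3: (row=0, col=3), (row=1, col=2), (row=2, col=1)
  Distance 4: (row=0, col=4), (row=1, col=3), (row=2, col=0)
  Distance 5: (row=0, col=5), (row=1, col=4), (row=2, col=3)
  Distance 6: (row=0, col=6), (row=1, col=5), (row=2, col=4)  <- goal reached here
One shortest path (6 moves): (row=0, col=0) -> (row=0, col=1) -> (row=0, col=2) -> (row=0, col=3) -> (row=0, col=4) -> (row=0, col=5) -> (row=0, col=6)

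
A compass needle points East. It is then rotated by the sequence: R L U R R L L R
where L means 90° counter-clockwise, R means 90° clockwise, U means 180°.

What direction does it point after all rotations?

Start: East
  R (right (90° clockwise)) -> South
  L (left (90° counter-clockwise)) -> East
  U (U-turn (180°)) -> West
  R (right (90° clockwise)) -> North
  R (right (90° clockwise)) -> East
  L (left (90° counter-clockwise)) -> North
  L (left (90° counter-clockwise)) -> West
  R (right (90° clockwise)) -> North
Final: North

Answer: Final heading: North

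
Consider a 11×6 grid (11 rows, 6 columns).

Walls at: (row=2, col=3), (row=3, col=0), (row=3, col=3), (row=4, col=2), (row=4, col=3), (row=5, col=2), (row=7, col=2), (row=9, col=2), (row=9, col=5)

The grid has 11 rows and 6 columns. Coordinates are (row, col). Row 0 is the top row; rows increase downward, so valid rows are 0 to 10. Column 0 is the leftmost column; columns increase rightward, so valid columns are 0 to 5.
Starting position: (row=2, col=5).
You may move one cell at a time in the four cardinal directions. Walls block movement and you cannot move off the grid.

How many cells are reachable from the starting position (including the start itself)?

Answer: Reachable cells: 57

Derivation:
BFS flood-fill from (row=2, col=5):
  Distance 0: (row=2, col=5)
  Distance 1: (row=1, col=5), (row=2, col=4), (row=3, col=5)
  Distance 2: (row=0, col=5), (row=1, col=4), (row=3, col=4), (row=4, col=5)
  Distance 3: (row=0, col=4), (row=1, col=3), (row=4, col=4), (row=5, col=5)
  Distance 4: (row=0, col=3), (row=1, col=2), (row=5, col=4), (row=6, col=5)
  Distance 5: (row=0, col=2), (row=1, col=1), (row=2, col=2), (row=5, col=3), (row=6, col=4), (row=7, col=5)
  Distance 6: (row=0, col=1), (row=1, col=0), (row=2, col=1), (row=3, col=2), (row=6, col=3), (row=7, col=4), (row=8, col=5)
  Distance 7: (row=0, col=0), (row=2, col=0), (row=3, col=1), (row=6, col=2), (row=7, col=3), (row=8, col=4)
  Distance 8: (row=4, col=1), (row=6, col=1), (row=8, col=3), (row=9, col=4)
  Distance 9: (row=4, col=0), (row=5, col=1), (row=6, col=0), (row=7, col=1), (row=8, col=2), (row=9, col=3), (row=10, col=4)
  Distance 10: (row=5, col=0), (row=7, col=0), (row=8, col=1), (row=10, col=3), (row=10, col=5)
  Distance 11: (row=8, col=0), (row=9, col=1), (row=10, col=2)
  Distance 12: (row=9, col=0), (row=10, col=1)
  Distance 13: (row=10, col=0)
Total reachable: 57 (grid has 57 open cells total)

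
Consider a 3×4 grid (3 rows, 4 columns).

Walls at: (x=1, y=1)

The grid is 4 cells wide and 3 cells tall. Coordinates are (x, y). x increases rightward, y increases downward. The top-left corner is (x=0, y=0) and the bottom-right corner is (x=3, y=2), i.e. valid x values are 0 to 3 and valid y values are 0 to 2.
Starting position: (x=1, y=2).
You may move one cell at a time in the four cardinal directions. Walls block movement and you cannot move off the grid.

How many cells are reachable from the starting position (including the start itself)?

BFS flood-fill from (x=1, y=2):
  Distance 0: (x=1, y=2)
  Distance 1: (x=0, y=2), (x=2, y=2)
  Distance 2: (x=0, y=1), (x=2, y=1), (x=3, y=2)
  Distance 3: (x=0, y=0), (x=2, y=0), (x=3, y=1)
  Distance 4: (x=1, y=0), (x=3, y=0)
Total reachable: 11 (grid has 11 open cells total)

Answer: Reachable cells: 11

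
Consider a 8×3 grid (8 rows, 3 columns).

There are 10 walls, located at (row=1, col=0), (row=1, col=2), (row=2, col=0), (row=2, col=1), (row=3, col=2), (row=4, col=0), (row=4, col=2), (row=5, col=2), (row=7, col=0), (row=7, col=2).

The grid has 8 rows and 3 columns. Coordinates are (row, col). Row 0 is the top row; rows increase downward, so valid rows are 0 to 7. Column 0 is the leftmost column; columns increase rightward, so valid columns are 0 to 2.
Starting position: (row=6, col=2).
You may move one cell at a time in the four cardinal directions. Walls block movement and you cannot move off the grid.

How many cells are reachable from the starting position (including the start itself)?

BFS flood-fill from (row=6, col=2):
  Distance 0: (row=6, col=2)
  Distance 1: (row=6, col=1)
  Distance 2: (row=5, col=1), (row=6, col=0), (row=7, col=1)
  Distance 3: (row=4, col=1), (row=5, col=0)
  Distance 4: (row=3, col=1)
  Distance 5: (row=3, col=0)
Total reachable: 9 (grid has 14 open cells total)

Answer: Reachable cells: 9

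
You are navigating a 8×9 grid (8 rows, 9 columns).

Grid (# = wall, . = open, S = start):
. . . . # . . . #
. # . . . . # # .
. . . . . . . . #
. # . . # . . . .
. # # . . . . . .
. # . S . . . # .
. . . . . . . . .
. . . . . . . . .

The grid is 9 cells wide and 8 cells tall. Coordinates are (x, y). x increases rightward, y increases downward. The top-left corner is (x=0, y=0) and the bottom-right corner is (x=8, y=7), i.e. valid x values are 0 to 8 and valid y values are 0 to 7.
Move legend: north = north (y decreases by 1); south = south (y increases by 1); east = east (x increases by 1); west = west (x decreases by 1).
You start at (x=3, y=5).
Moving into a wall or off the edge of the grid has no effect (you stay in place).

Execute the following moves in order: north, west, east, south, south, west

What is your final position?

Answer: Final position: (x=3, y=6)

Derivation:
Start: (x=3, y=5)
  north (north): (x=3, y=5) -> (x=3, y=4)
  west (west): blocked, stay at (x=3, y=4)
  east (east): (x=3, y=4) -> (x=4, y=4)
  south (south): (x=4, y=4) -> (x=4, y=5)
  south (south): (x=4, y=5) -> (x=4, y=6)
  west (west): (x=4, y=6) -> (x=3, y=6)
Final: (x=3, y=6)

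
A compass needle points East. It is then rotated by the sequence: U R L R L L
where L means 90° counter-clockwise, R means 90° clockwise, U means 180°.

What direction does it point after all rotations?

Answer: Final heading: South

Derivation:
Start: East
  U (U-turn (180°)) -> West
  R (right (90° clockwise)) -> North
  L (left (90° counter-clockwise)) -> West
  R (right (90° clockwise)) -> North
  L (left (90° counter-clockwise)) -> West
  L (left (90° counter-clockwise)) -> South
Final: South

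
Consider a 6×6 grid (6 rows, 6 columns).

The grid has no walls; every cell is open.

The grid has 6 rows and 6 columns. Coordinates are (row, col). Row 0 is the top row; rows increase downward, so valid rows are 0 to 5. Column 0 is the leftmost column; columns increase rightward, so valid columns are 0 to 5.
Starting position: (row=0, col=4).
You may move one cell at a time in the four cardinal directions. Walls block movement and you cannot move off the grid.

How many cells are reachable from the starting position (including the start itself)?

BFS flood-fill from (row=0, col=4):
  Distance 0: (row=0, col=4)
  Distance 1: (row=0, col=3), (row=0, col=5), (row=1, col=4)
  Distance 2: (row=0, col=2), (row=1, col=3), (row=1, col=5), (row=2, col=4)
  Distance 3: (row=0, col=1), (row=1, col=2), (row=2, col=3), (row=2, col=5), (row=3, col=4)
  Distance 4: (row=0, col=0), (row=1, col=1), (row=2, col=2), (row=3, col=3), (row=3, col=5), (row=4, col=4)
  Distance 5: (row=1, col=0), (row=2, col=1), (row=3, col=2), (row=4, col=3), (row=4, col=5), (row=5, col=4)
  Distance 6: (row=2, col=0), (row=3, col=1), (row=4, col=2), (row=5, col=3), (row=5, col=5)
  Distance 7: (row=3, col=0), (row=4, col=1), (row=5, col=2)
  Distance 8: (row=4, col=0), (row=5, col=1)
  Distance 9: (row=5, col=0)
Total reachable: 36 (grid has 36 open cells total)

Answer: Reachable cells: 36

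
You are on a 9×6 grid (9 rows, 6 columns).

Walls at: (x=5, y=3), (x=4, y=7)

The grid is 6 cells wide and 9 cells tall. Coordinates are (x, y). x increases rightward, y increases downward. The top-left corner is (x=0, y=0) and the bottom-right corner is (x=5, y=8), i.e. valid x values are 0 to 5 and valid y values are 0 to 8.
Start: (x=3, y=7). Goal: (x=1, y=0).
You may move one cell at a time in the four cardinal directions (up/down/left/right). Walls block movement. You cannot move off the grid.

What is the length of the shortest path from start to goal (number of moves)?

BFS from (x=3, y=7) until reaching (x=1, y=0):
  Distance 0: (x=3, y=7)
  Distance 1: (x=3, y=6), (x=2, y=7), (x=3, y=8)
  Distance 2: (x=3, y=5), (x=2, y=6), (x=4, y=6), (x=1, y=7), (x=2, y=8), (x=4, y=8)
  Distance 3: (x=3, y=4), (x=2, y=5), (x=4, y=5), (x=1, y=6), (x=5, y=6), (x=0, y=7), (x=1, y=8), (x=5, y=8)
  Distance 4: (x=3, y=3), (x=2, y=4), (x=4, y=4), (x=1, y=5), (x=5, y=5), (x=0, y=6), (x=5, y=7), (x=0, y=8)
  Distance 5: (x=3, y=2), (x=2, y=3), (x=4, y=3), (x=1, y=4), (x=5, y=4), (x=0, y=5)
  Distance 6: (x=3, y=1), (x=2, y=2), (x=4, y=2), (x=1, y=3), (x=0, y=4)
  Distance 7: (x=3, y=0), (x=2, y=1), (x=4, y=1), (x=1, y=2), (x=5, y=2), (x=0, y=3)
  Distance 8: (x=2, y=0), (x=4, y=0), (x=1, y=1), (x=5, y=1), (x=0, y=2)
  Distance 9: (x=1, y=0), (x=5, y=0), (x=0, y=1)  <- goal reached here
One shortest path (9 moves): (x=3, y=7) -> (x=2, y=7) -> (x=1, y=7) -> (x=1, y=6) -> (x=1, y=5) -> (x=1, y=4) -> (x=1, y=3) -> (x=1, y=2) -> (x=1, y=1) -> (x=1, y=0)

Answer: Shortest path length: 9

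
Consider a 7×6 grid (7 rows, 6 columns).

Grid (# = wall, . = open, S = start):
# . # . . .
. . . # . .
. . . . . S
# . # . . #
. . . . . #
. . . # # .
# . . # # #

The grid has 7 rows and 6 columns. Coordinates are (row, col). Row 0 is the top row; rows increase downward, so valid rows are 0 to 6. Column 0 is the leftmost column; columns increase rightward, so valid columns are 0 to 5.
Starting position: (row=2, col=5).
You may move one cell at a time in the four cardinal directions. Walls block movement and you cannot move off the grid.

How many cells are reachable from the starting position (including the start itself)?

Answer: Reachable cells: 28

Derivation:
BFS flood-fill from (row=2, col=5):
  Distance 0: (row=2, col=5)
  Distance 1: (row=1, col=5), (row=2, col=4)
  Distance 2: (row=0, col=5), (row=1, col=4), (row=2, col=3), (row=3, col=4)
  Distance 3: (row=0, col=4), (row=2, col=2), (row=3, col=3), (row=4, col=4)
  Distance 4: (row=0, col=3), (row=1, col=2), (row=2, col=1), (row=4, col=3)
  Distance 5: (row=1, col=1), (row=2, col=0), (row=3, col=1), (row=4, col=2)
  Distance 6: (row=0, col=1), (row=1, col=0), (row=4, col=1), (row=5, col=2)
  Distance 7: (row=4, col=0), (row=5, col=1), (row=6, col=2)
  Distance 8: (row=5, col=0), (row=6, col=1)
Total reachable: 28 (grid has 29 open cells total)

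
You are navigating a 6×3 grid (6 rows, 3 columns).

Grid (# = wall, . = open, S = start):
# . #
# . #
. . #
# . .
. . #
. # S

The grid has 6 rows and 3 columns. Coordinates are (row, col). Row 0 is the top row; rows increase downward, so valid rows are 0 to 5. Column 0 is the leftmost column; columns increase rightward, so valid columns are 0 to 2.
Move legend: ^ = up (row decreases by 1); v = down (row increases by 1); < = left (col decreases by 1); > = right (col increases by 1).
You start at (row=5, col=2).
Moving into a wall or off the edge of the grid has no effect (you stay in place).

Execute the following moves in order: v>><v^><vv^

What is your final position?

Start: (row=5, col=2)
  v (down): blocked, stay at (row=5, col=2)
  > (right): blocked, stay at (row=5, col=2)
  > (right): blocked, stay at (row=5, col=2)
  < (left): blocked, stay at (row=5, col=2)
  v (down): blocked, stay at (row=5, col=2)
  ^ (up): blocked, stay at (row=5, col=2)
  > (right): blocked, stay at (row=5, col=2)
  < (left): blocked, stay at (row=5, col=2)
  v (down): blocked, stay at (row=5, col=2)
  v (down): blocked, stay at (row=5, col=2)
  ^ (up): blocked, stay at (row=5, col=2)
Final: (row=5, col=2)

Answer: Final position: (row=5, col=2)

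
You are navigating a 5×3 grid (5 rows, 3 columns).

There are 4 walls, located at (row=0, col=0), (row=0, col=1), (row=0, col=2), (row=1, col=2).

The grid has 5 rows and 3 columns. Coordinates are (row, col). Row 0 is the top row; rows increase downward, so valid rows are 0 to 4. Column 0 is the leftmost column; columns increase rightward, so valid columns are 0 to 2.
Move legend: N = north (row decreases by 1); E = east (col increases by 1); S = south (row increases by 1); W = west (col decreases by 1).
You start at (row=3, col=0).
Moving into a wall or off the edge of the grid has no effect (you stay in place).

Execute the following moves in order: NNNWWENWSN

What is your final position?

Answer: Final position: (row=1, col=0)

Derivation:
Start: (row=3, col=0)
  N (north): (row=3, col=0) -> (row=2, col=0)
  N (north): (row=2, col=0) -> (row=1, col=0)
  N (north): blocked, stay at (row=1, col=0)
  W (west): blocked, stay at (row=1, col=0)
  W (west): blocked, stay at (row=1, col=0)
  E (east): (row=1, col=0) -> (row=1, col=1)
  N (north): blocked, stay at (row=1, col=1)
  W (west): (row=1, col=1) -> (row=1, col=0)
  S (south): (row=1, col=0) -> (row=2, col=0)
  N (north): (row=2, col=0) -> (row=1, col=0)
Final: (row=1, col=0)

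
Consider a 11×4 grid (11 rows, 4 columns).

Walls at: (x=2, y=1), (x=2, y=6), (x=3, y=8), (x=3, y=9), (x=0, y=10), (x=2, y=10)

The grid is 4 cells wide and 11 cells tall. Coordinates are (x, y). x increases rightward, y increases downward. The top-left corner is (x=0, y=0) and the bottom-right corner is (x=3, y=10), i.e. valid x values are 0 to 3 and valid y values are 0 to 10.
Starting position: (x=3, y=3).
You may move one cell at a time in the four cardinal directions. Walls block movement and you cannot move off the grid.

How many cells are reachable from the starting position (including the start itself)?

BFS flood-fill from (x=3, y=3):
  Distance 0: (x=3, y=3)
  Distance 1: (x=3, y=2), (x=2, y=3), (x=3, y=4)
  Distance 2: (x=3, y=1), (x=2, y=2), (x=1, y=3), (x=2, y=4), (x=3, y=5)
  Distance 3: (x=3, y=0), (x=1, y=2), (x=0, y=3), (x=1, y=4), (x=2, y=5), (x=3, y=6)
  Distance 4: (x=2, y=0), (x=1, y=1), (x=0, y=2), (x=0, y=4), (x=1, y=5), (x=3, y=7)
  Distance 5: (x=1, y=0), (x=0, y=1), (x=0, y=5), (x=1, y=6), (x=2, y=7)
  Distance 6: (x=0, y=0), (x=0, y=6), (x=1, y=7), (x=2, y=8)
  Distance 7: (x=0, y=7), (x=1, y=8), (x=2, y=9)
  Distance 8: (x=0, y=8), (x=1, y=9)
  Distance 9: (x=0, y=9), (x=1, y=10)
Total reachable: 37 (grid has 38 open cells total)

Answer: Reachable cells: 37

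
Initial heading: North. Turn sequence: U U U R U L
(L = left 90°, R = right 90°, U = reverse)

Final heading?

Start: North
  U (U-turn (180°)) -> South
  U (U-turn (180°)) -> North
  U (U-turn (180°)) -> South
  R (right (90° clockwise)) -> West
  U (U-turn (180°)) -> East
  L (left (90° counter-clockwise)) -> North
Final: North

Answer: Final heading: North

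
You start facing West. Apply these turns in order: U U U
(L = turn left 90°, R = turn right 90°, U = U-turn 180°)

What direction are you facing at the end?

Start: West
  U (U-turn (180°)) -> East
  U (U-turn (180°)) -> West
  U (U-turn (180°)) -> East
Final: East

Answer: Final heading: East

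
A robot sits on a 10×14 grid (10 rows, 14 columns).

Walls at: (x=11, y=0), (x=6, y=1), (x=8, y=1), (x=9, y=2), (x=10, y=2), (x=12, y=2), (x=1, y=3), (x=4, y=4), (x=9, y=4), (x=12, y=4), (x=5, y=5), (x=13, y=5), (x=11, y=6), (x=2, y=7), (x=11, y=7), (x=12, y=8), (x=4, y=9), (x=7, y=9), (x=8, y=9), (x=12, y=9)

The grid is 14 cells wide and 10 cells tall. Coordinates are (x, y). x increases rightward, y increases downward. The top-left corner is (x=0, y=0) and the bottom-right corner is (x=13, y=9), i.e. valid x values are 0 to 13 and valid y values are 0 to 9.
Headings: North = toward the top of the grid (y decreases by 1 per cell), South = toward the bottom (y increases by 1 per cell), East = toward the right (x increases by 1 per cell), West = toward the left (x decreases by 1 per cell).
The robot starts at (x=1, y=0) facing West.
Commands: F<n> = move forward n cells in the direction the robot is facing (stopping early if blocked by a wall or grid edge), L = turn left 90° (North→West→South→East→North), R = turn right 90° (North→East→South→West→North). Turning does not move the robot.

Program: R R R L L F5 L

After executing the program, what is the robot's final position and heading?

Answer: Final position: (x=1, y=0), facing West

Derivation:
Start: (x=1, y=0), facing West
  R: turn right, now facing North
  R: turn right, now facing East
  R: turn right, now facing South
  L: turn left, now facing East
  L: turn left, now facing North
  F5: move forward 0/5 (blocked), now at (x=1, y=0)
  L: turn left, now facing West
Final: (x=1, y=0), facing West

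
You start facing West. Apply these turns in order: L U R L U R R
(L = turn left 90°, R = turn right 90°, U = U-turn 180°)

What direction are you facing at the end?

Answer: Final heading: North

Derivation:
Start: West
  L (left (90° counter-clockwise)) -> South
  U (U-turn (180°)) -> North
  R (right (90° clockwise)) -> East
  L (left (90° counter-clockwise)) -> North
  U (U-turn (180°)) -> South
  R (right (90° clockwise)) -> West
  R (right (90° clockwise)) -> North
Final: North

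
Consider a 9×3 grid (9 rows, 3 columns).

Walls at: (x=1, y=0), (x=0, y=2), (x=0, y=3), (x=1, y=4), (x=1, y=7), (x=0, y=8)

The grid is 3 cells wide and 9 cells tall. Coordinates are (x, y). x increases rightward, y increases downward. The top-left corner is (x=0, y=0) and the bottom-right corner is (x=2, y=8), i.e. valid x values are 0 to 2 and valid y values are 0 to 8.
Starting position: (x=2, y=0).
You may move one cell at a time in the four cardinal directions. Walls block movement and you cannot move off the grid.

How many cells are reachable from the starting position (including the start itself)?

BFS flood-fill from (x=2, y=0):
  Distance 0: (x=2, y=0)
  Distance 1: (x=2, y=1)
  Distance 2: (x=1, y=1), (x=2, y=2)
  Distance 3: (x=0, y=1), (x=1, y=2), (x=2, y=3)
  Distance 4: (x=0, y=0), (x=1, y=3), (x=2, y=4)
  Distance 5: (x=2, y=5)
  Distance 6: (x=1, y=5), (x=2, y=6)
  Distance 7: (x=0, y=5), (x=1, y=6), (x=2, y=7)
  Distance 8: (x=0, y=4), (x=0, y=6), (x=2, y=8)
  Distance 9: (x=0, y=7), (x=1, y=8)
Total reachable: 21 (grid has 21 open cells total)

Answer: Reachable cells: 21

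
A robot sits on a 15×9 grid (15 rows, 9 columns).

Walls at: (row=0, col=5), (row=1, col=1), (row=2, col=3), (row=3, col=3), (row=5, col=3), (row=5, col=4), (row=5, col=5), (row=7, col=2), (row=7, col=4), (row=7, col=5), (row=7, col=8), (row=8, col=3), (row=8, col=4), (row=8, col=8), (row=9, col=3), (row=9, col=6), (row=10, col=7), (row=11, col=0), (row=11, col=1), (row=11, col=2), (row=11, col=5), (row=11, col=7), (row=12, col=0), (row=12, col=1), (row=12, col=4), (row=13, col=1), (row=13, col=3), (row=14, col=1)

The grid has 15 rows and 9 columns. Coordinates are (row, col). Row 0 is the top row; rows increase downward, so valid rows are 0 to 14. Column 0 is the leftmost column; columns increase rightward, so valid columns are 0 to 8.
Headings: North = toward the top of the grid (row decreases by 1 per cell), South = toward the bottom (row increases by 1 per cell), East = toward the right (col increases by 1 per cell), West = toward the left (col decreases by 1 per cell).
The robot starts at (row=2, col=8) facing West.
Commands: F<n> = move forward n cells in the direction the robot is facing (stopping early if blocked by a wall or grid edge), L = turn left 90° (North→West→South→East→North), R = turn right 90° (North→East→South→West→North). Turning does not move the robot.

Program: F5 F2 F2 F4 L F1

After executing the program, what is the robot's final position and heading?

Answer: Final position: (row=3, col=4), facing South

Derivation:
Start: (row=2, col=8), facing West
  F5: move forward 4/5 (blocked), now at (row=2, col=4)
  F2: move forward 0/2 (blocked), now at (row=2, col=4)
  F2: move forward 0/2 (blocked), now at (row=2, col=4)
  F4: move forward 0/4 (blocked), now at (row=2, col=4)
  L: turn left, now facing South
  F1: move forward 1, now at (row=3, col=4)
Final: (row=3, col=4), facing South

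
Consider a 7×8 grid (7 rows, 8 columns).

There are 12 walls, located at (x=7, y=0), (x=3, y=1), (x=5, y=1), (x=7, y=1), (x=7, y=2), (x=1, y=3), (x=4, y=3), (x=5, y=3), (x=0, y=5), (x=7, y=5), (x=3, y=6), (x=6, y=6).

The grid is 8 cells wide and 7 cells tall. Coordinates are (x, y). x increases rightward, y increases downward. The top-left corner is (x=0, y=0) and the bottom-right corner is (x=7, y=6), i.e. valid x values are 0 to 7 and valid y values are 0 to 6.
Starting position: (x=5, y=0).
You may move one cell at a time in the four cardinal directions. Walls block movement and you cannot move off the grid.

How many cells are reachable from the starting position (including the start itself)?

BFS flood-fill from (x=5, y=0):
  Distance 0: (x=5, y=0)
  Distance 1: (x=4, y=0), (x=6, y=0)
  Distance 2: (x=3, y=0), (x=4, y=1), (x=6, y=1)
  Distance 3: (x=2, y=0), (x=4, y=2), (x=6, y=2)
  Distance 4: (x=1, y=0), (x=2, y=1), (x=3, y=2), (x=5, y=2), (x=6, y=3)
  Distance 5: (x=0, y=0), (x=1, y=1), (x=2, y=2), (x=3, y=3), (x=7, y=3), (x=6, y=4)
  Distance 6: (x=0, y=1), (x=1, y=2), (x=2, y=3), (x=3, y=4), (x=5, y=4), (x=7, y=4), (x=6, y=5)
  Distance 7: (x=0, y=2), (x=2, y=4), (x=4, y=4), (x=3, y=5), (x=5, y=5)
  Distance 8: (x=0, y=3), (x=1, y=4), (x=2, y=5), (x=4, y=5), (x=5, y=6)
  Distance 9: (x=0, y=4), (x=1, y=5), (x=2, y=6), (x=4, y=6)
  Distance 10: (x=1, y=6)
  Distance 11: (x=0, y=6)
Total reachable: 43 (grid has 44 open cells total)

Answer: Reachable cells: 43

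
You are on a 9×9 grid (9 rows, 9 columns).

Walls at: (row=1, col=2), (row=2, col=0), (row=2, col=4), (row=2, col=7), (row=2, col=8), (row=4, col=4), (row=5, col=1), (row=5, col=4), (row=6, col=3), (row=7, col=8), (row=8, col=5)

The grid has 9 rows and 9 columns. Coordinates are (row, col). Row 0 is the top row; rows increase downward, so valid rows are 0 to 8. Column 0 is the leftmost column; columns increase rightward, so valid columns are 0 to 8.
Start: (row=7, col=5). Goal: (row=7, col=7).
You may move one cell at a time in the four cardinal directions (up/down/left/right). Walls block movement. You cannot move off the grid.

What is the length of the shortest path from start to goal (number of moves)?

BFS from (row=7, col=5) until reaching (row=7, col=7):
  Distance 0: (row=7, col=5)
  Distance 1: (row=6, col=5), (row=7, col=4), (row=7, col=6)
  Distance 2: (row=5, col=5), (row=6, col=4), (row=6, col=6), (row=7, col=3), (row=7, col=7), (row=8, col=4), (row=8, col=6)  <- goal reached here
One shortest path (2 moves): (row=7, col=5) -> (row=7, col=6) -> (row=7, col=7)

Answer: Shortest path length: 2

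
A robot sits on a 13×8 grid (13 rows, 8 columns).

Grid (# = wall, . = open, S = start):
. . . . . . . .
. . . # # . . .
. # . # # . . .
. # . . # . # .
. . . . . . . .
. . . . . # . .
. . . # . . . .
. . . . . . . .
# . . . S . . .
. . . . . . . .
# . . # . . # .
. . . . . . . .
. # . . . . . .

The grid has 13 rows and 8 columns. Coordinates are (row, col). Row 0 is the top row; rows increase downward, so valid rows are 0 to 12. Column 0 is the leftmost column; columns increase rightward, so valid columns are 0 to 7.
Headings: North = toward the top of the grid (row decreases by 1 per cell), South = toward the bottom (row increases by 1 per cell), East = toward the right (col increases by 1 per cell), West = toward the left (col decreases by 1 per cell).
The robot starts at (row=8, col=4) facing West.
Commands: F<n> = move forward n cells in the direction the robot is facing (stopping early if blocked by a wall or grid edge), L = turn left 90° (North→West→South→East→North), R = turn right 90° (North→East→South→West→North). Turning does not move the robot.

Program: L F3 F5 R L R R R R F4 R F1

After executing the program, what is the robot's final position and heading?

Start: (row=8, col=4), facing West
  L: turn left, now facing South
  F3: move forward 3, now at (row=11, col=4)
  F5: move forward 1/5 (blocked), now at (row=12, col=4)
  R: turn right, now facing West
  L: turn left, now facing South
  R: turn right, now facing West
  R: turn right, now facing North
  R: turn right, now facing East
  R: turn right, now facing South
  F4: move forward 0/4 (blocked), now at (row=12, col=4)
  R: turn right, now facing West
  F1: move forward 1, now at (row=12, col=3)
Final: (row=12, col=3), facing West

Answer: Final position: (row=12, col=3), facing West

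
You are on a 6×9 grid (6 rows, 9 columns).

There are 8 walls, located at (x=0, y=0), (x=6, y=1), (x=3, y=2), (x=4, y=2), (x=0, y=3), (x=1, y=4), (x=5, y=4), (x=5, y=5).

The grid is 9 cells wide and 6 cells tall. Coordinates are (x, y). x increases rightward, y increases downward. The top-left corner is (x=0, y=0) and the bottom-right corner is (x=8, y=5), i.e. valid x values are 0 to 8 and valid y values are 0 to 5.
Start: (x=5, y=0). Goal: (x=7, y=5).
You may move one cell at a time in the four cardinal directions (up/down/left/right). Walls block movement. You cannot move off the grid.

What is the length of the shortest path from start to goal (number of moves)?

Answer: Shortest path length: 7

Derivation:
BFS from (x=5, y=0) until reaching (x=7, y=5):
  Distance 0: (x=5, y=0)
  Distance 1: (x=4, y=0), (x=6, y=0), (x=5, y=1)
  Distance 2: (x=3, y=0), (x=7, y=0), (x=4, y=1), (x=5, y=2)
  Distance 3: (x=2, y=0), (x=8, y=0), (x=3, y=1), (x=7, y=1), (x=6, y=2), (x=5, y=3)
  Distance 4: (x=1, y=0), (x=2, y=1), (x=8, y=1), (x=7, y=2), (x=4, y=3), (x=6, y=3)
  Distance 5: (x=1, y=1), (x=2, y=2), (x=8, y=2), (x=3, y=3), (x=7, y=3), (x=4, y=4), (x=6, y=4)
  Distance 6: (x=0, y=1), (x=1, y=2), (x=2, y=3), (x=8, y=3), (x=3, y=4), (x=7, y=4), (x=4, y=5), (x=6, y=5)
  Distance 7: (x=0, y=2), (x=1, y=3), (x=2, y=4), (x=8, y=4), (x=3, y=5), (x=7, y=5)  <- goal reached here
One shortest path (7 moves): (x=5, y=0) -> (x=6, y=0) -> (x=7, y=0) -> (x=7, y=1) -> (x=7, y=2) -> (x=7, y=3) -> (x=7, y=4) -> (x=7, y=5)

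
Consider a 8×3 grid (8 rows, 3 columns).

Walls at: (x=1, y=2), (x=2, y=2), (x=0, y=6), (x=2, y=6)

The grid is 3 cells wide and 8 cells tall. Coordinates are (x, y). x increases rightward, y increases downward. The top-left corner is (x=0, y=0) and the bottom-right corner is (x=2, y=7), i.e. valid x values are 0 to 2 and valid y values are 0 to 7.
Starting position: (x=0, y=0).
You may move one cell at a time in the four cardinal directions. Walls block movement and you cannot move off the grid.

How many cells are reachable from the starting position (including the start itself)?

BFS flood-fill from (x=0, y=0):
  Distance 0: (x=0, y=0)
  Distance 1: (x=1, y=0), (x=0, y=1)
  Distance 2: (x=2, y=0), (x=1, y=1), (x=0, y=2)
  Distance 3: (x=2, y=1), (x=0, y=3)
  Distance 4: (x=1, y=3), (x=0, y=4)
  Distance 5: (x=2, y=3), (x=1, y=4), (x=0, y=5)
  Distance 6: (x=2, y=4), (x=1, y=5)
  Distance 7: (x=2, y=5), (x=1, y=6)
  Distance 8: (x=1, y=7)
  Distance 9: (x=0, y=7), (x=2, y=7)
Total reachable: 20 (grid has 20 open cells total)

Answer: Reachable cells: 20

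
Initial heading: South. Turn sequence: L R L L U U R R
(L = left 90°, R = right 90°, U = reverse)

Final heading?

Answer: Final heading: South

Derivation:
Start: South
  L (left (90° counter-clockwise)) -> East
  R (right (90° clockwise)) -> South
  L (left (90° counter-clockwise)) -> East
  L (left (90° counter-clockwise)) -> North
  U (U-turn (180°)) -> South
  U (U-turn (180°)) -> North
  R (right (90° clockwise)) -> East
  R (right (90° clockwise)) -> South
Final: South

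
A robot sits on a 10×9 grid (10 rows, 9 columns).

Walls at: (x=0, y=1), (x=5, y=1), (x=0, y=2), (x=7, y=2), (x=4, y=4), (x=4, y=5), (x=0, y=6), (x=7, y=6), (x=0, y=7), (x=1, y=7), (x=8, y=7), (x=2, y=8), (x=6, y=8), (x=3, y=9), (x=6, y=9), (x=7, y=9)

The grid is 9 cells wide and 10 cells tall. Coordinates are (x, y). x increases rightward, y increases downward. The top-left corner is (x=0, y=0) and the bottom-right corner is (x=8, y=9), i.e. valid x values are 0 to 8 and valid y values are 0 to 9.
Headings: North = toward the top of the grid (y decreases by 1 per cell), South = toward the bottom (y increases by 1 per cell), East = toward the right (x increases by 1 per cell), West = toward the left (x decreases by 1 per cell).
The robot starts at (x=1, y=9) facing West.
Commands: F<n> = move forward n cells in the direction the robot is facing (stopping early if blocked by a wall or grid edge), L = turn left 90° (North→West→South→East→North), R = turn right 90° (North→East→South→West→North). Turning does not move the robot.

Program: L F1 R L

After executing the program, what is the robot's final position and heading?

Answer: Final position: (x=1, y=9), facing South

Derivation:
Start: (x=1, y=9), facing West
  L: turn left, now facing South
  F1: move forward 0/1 (blocked), now at (x=1, y=9)
  R: turn right, now facing West
  L: turn left, now facing South
Final: (x=1, y=9), facing South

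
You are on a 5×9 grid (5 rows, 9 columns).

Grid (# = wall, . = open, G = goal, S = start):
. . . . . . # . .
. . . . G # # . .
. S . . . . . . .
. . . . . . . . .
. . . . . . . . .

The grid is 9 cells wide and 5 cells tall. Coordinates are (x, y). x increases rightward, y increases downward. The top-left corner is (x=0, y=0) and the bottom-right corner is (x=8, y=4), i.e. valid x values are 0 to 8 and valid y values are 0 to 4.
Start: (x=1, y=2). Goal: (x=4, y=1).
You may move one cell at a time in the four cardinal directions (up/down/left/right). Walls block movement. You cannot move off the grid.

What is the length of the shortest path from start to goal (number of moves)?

BFS from (x=1, y=2) until reaching (x=4, y=1):
  Distance 0: (x=1, y=2)
  Distance 1: (x=1, y=1), (x=0, y=2), (x=2, y=2), (x=1, y=3)
  Distance 2: (x=1, y=0), (x=0, y=1), (x=2, y=1), (x=3, y=2), (x=0, y=3), (x=2, y=3), (x=1, y=4)
  Distance 3: (x=0, y=0), (x=2, y=0), (x=3, y=1), (x=4, y=2), (x=3, y=3), (x=0, y=4), (x=2, y=4)
  Distance 4: (x=3, y=0), (x=4, y=1), (x=5, y=2), (x=4, y=3), (x=3, y=4)  <- goal reached here
One shortest path (4 moves): (x=1, y=2) -> (x=2, y=2) -> (x=3, y=2) -> (x=4, y=2) -> (x=4, y=1)

Answer: Shortest path length: 4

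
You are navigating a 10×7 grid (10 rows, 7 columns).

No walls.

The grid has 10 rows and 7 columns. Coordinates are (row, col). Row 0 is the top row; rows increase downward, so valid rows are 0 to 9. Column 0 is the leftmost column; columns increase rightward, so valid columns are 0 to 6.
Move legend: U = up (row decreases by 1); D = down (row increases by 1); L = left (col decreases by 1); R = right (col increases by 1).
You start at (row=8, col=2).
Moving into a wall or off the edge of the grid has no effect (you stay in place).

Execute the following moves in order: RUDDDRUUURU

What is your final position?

Start: (row=8, col=2)
  R (right): (row=8, col=2) -> (row=8, col=3)
  U (up): (row=8, col=3) -> (row=7, col=3)
  D (down): (row=7, col=3) -> (row=8, col=3)
  D (down): (row=8, col=3) -> (row=9, col=3)
  D (down): blocked, stay at (row=9, col=3)
  R (right): (row=9, col=3) -> (row=9, col=4)
  U (up): (row=9, col=4) -> (row=8, col=4)
  U (up): (row=8, col=4) -> (row=7, col=4)
  U (up): (row=7, col=4) -> (row=6, col=4)
  R (right): (row=6, col=4) -> (row=6, col=5)
  U (up): (row=6, col=5) -> (row=5, col=5)
Final: (row=5, col=5)

Answer: Final position: (row=5, col=5)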